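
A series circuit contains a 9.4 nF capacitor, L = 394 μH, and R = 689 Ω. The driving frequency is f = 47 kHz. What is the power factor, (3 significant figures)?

0.943

ω = 2πf = 295300 rad/s
X_L = ωL = 116 Ω
X_C = 1/(ωC) = 360 Ω
Net reactance X = X_L − X_C = -244 Ω
Z = 689 − j244 Ω
|Z| = √(689² + 244²) = 731 Ω
∠Z = arctan(-244/689) = -19.5°
cos φ = cos(-19.5°) = 0.943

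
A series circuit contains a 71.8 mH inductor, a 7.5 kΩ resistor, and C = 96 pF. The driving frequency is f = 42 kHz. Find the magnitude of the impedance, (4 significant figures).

ω = 2πf = 263900 rad/s
X_L = ωL = 18950 Ω
X_C = 1/(ωC) = 39470 Ω
Net reactance X = X_L − X_C = -20530 Ω
Z = 7500 − j20530 Ω
|Z| = √(7500² + 20530²) = 21850 Ω

21850 Ω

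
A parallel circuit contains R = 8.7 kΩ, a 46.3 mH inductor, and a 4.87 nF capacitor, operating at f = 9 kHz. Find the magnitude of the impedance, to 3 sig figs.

6380 Ω

ω = 2πf = 56550 rad/s
X_L = ωL = 2620 Ω
X_C = 1/(ωC) = 3630 Ω
Parallel: admittances add. Y = 1/R + 1/(jωL) + jωC
Y = (0.000115 − j0.000107) S
|Y| = 0.000157 S → |Z| = 1/|Y| = 6380 Ω, ∠Z = −∠Y = 42.8°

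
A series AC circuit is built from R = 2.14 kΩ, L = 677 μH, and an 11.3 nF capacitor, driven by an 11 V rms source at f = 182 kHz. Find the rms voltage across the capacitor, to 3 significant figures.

ω = 2πf = 1.144e+06 rad/s
X_L = ωL = 774 Ω
X_C = 1/(ωC) = 77.4 Ω
Net reactance X = X_L − X_C = 697 Ω
Z = 2140 + j697 Ω
|Z| = √(2140² + 697²) = 2250 Ω
I = V/|Z| = 4.89 mA
V_C = I·|Z_C| = 0.00489 × 77.4 = 0.378 V

0.378 V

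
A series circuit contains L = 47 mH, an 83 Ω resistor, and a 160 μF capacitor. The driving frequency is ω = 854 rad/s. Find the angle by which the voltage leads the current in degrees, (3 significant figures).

X_L = ωL = 40.1 Ω
X_C = 1/(ωC) = 7.32 Ω
Net reactance X = X_L − X_C = 32.8 Ω
Z = 83.0 + j32.8 Ω
|Z| = √(83.0² + 32.8²) = 89.3 Ω
∠Z = arctan(32.8/83.0) = 21.6°

21.6°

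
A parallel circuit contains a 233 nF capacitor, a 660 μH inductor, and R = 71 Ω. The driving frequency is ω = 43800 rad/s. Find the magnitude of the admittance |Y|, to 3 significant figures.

X_L = ωL = 28.9 Ω
X_C = 1/(ωC) = 98.0 Ω
Parallel: admittances add. Y = 1/R + 1/(jωL) + jωC
Y = (0.0141 − j0.0244) S
|Y| = 0.0282 S → |Z| = 1/|Y| = 35.5 Ω, ∠Z = −∠Y = 60.0°

28.2 mS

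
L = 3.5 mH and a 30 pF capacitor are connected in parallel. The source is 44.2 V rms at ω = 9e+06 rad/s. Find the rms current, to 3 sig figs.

X_L = ωL = 31500 Ω
X_C = 1/(ωC) = 3700 Ω
Parallel: admittances add. Y = 1/(jωL) + jωC
Y = (0 + j0.000238) S
|Y| = 0.000238 S → |Z| = 1/|Y| = 4200 Ω, ∠Z = −∠Y = -90.0°
I = V/|Z| = 44.2/4200 = 10.5 mA

10.5 mA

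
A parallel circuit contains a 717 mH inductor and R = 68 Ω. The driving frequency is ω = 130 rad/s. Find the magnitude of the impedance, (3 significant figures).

X_L = ωL = 93.2 Ω
Parallel: admittances add. Y = 1/R + 1/(jωL)
Y = (0.0147 − j0.0107) S
|Y| = 0.0182 S → |Z| = 1/|Y| = 54.9 Ω, ∠Z = −∠Y = 36.1°

54.9 Ω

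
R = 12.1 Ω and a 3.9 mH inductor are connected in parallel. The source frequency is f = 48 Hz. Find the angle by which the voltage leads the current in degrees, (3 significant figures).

ω = 2πf = 301.6 rad/s
X_L = ωL = 1.18 Ω
Parallel: admittances add. Y = 1/R + 1/(jωL)
Y = (0.0826 − j0.850) S
|Y| = 0.854 S → |Z| = 1/|Y| = 1.17 Ω, ∠Z = −∠Y = 84.4°

84.4°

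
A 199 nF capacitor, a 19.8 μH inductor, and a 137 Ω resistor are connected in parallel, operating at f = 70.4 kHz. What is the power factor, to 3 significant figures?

0.269

ω = 2πf = 442300 rad/s
X_L = ωL = 8.76 Ω
X_C = 1/(ωC) = 11.4 Ω
Parallel: admittances add. Y = 1/R + 1/(jωL) + jωC
Y = (0.00730 − j0.0262) S
|Y| = 0.0272 S → |Z| = 1/|Y| = 36.8 Ω, ∠Z = −∠Y = 74.4°
cos φ = cos(74.4°) = 0.269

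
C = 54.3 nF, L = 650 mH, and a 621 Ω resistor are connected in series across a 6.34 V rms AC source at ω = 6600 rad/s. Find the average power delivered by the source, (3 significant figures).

9.47 mW

X_L = ωL = 4290 Ω
X_C = 1/(ωC) = 2790 Ω
Net reactance X = X_L − X_C = 1500 Ω
Z = 621 + j1500 Ω
|Z| = √(621² + 1500²) = 1620 Ω
∠Z = arctan(1500/621) = 67.5°
I = V/|Z| = 3.91 mA
P = VI cos φ = 6.34 × 0.00391 × cos(67.5°) = 9.47 mW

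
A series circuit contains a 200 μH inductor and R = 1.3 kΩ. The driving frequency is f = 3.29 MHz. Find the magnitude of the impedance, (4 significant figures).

4334 Ω

ω = 2πf = 2.067e+07 rad/s
X_L = ωL = 4134 Ω
Z = 1300 + j4134 Ω
|Z| = √(1300² + 4134²) = 4334 Ω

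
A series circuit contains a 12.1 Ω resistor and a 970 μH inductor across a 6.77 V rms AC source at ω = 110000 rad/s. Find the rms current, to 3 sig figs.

X_L = ωL = 107 Ω
Z = 12.1 + j107 Ω
|Z| = √(12.1² + 107²) = 107 Ω
I = V/|Z| = 6.77/107 = 63.0 mA

63.0 mA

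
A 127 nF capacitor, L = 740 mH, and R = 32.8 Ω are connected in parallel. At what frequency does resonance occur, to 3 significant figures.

ω₀ = 1/√(LC) = 1/√(0.74 × 1.27e-07) = 3262 rad/s
f₀ = ω₀/(2π) = 519 Hz

519 Hz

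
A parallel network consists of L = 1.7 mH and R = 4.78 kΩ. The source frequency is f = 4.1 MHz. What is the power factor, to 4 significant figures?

ω = 2πf = 2.576e+07 rad/s
X_L = ωL = 43790 Ω
Parallel: admittances add. Y = 1/R + 1/(jωL)
Y = (0.0002092 − j2.283e-05) S
|Y| = 0.0002104 S → |Z| = 1/|Y| = 4752 Ω, ∠Z = −∠Y = 6.229°
cos φ = cos(6.229°) = 0.9941

0.9941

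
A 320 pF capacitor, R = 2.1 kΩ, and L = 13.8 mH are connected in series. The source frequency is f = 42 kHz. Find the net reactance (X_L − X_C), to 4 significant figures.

ω = 2πf = 263900 rad/s
X_L = ωL = 3642 Ω
X_C = 1/(ωC) = 11840 Ω
X = 3642 − 11840 = -8200 Ω

-8200 Ω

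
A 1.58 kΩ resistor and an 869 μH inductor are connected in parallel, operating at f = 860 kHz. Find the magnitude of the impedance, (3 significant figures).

ω = 2πf = 5.404e+06 rad/s
X_L = ωL = 4700 Ω
Parallel: admittances add. Y = 1/R + 1/(jωL)
Y = (0.000633 − j0.000213) S
|Y| = 0.000668 S → |Z| = 1/|Y| = 1500 Ω, ∠Z = −∠Y = 18.6°

1500 Ω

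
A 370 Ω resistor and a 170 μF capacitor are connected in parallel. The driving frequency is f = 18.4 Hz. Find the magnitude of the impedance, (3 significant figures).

ω = 2πf = 115.6 rad/s
X_C = 1/(ωC) = 50.9 Ω
Parallel: admittances add. Y = 1/R + jωC
Y = (0.00270 + j0.0197) S
|Y| = 0.0198 S → |Z| = 1/|Y| = 50.4 Ω, ∠Z = −∠Y = -82.2°

50.4 Ω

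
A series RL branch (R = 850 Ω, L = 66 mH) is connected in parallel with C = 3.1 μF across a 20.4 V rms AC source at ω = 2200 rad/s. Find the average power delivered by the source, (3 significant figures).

476 mW

X_L = ωL = 145 Ω
X_C = 1/(ωC) = 147 Ω
Branch 1 (R+jX_L): Z₁ = 850 + j145 Ω, |Z₁| = 862 Ω
Branch 2 (−jX_C): Z₂ = −j147 Ω
Parallel: Z = Z₁Z₂/(Z₁+Z₂), |Z| = 149 Ω, ∠Z = -80.2°
I = V/|Z| = 137 mA
P = VI cos φ = 20.4 × 0.137 × cos(-80.2°) = 476 mW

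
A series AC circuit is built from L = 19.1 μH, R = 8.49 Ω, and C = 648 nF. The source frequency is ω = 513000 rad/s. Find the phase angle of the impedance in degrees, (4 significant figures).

X_L = ωL = 9.798 Ω
X_C = 1/(ωC) = 3.008 Ω
Net reactance X = X_L − X_C = 6.790 Ω
Z = 8.490 + j6.790 Ω
|Z| = √(8.490² + 6.790²) = 10.87 Ω
∠Z = arctan(6.790/8.490) = 38.65°

38.65°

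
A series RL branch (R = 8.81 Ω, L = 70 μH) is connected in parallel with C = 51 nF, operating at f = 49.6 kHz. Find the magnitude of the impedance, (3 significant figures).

ω = 2πf = 311600 rad/s
X_L = ωL = 21.8 Ω
X_C = 1/(ωC) = 62.9 Ω
Branch 1 (R+jX_L): Z₁ = 8.81 + j21.8 Ω, |Z₁| = 23.5 Ω
Branch 2 (−jX_C): Z₂ = −j62.9 Ω
Parallel: Z = Z₁Z₂/(Z₁+Z₂), |Z| = 35.2 Ω, ∠Z = 55.9°

35.2 Ω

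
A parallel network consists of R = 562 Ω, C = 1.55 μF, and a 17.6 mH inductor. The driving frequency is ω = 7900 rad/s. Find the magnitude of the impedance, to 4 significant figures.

X_L = ωL = 139.0 Ω
X_C = 1/(ωC) = 81.67 Ω
Parallel: admittances add. Y = 1/R + 1/(jωL) + jωC
Y = (0.001779 + j0.005053) S
|Y| = 0.005357 S → |Z| = 1/|Y| = 186.7 Ω, ∠Z = −∠Y = -70.60°

186.7 Ω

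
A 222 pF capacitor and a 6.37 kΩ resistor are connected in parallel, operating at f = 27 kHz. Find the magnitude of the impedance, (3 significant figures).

ω = 2πf = 169600 rad/s
X_C = 1/(ωC) = 26600 Ω
Parallel: admittances add. Y = 1/R + jωC
Y = (0.000157 + j3.77e-05) S
|Y| = 0.000161 S → |Z| = 1/|Y| = 6190 Ω, ∠Z = −∠Y = -13.5°

6190 Ω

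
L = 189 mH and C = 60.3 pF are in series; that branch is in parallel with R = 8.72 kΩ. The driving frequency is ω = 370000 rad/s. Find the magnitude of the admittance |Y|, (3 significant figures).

X_L = ωL = 69900 Ω
X_C = 1/(ωC) = 44800 Ω
Branch 1: Z₁ = R = 8720 Ω
Branch 2 (series LC): Z₂ = j(X_L − X_C) = j25100 Ω
Parallel: Z = Z₁Z₂/(Z₁+Z₂), |Z| = 8240 Ω, ∠Z = 19.2°
|Y| = 1/|Z| = 121 μS

121 μS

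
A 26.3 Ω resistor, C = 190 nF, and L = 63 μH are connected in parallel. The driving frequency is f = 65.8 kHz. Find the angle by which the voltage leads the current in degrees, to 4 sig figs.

ω = 2πf = 413400 rad/s
X_L = ωL = 26.05 Ω
X_C = 1/(ωC) = 12.73 Ω
Parallel: admittances add. Y = 1/R + 1/(jωL) + jωC
Y = (0.03802 + j0.04016) S
|Y| = 0.05530 S → |Z| = 1/|Y| = 18.08 Ω, ∠Z = −∠Y = -46.57°

-46.57°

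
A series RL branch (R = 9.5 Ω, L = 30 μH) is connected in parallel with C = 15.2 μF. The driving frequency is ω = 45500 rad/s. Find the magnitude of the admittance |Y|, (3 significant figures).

685 mS

X_L = ωL = 1.36 Ω
X_C = 1/(ωC) = 1.45 Ω
Branch 1 (R+jX_L): Z₁ = 9.50 + j1.36 Ω, |Z₁| = 9.60 Ω
Branch 2 (−jX_C): Z₂ = −j1.45 Ω
Parallel: Z = Z₁Z₂/(Z₁+Z₂), |Z| = 1.46 Ω, ∠Z = -81.3°
|Y| = 1/|Z| = 685 mS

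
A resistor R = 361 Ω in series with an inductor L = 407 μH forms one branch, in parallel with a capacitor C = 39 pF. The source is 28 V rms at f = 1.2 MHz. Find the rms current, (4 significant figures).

1.307 mA

ω = 2πf = 7.54e+06 rad/s
X_L = ωL = 3069 Ω
X_C = 1/(ωC) = 3401 Ω
Branch 1 (R+jX_L): Z₁ = 361.0 + j3069 Ω, |Z₁| = 3090 Ω
Branch 2 (−jX_C): Z₂ = −j3401 Ω
Parallel: Z = Z₁Z₂/(Z₁+Z₂), |Z| = 21420 Ω, ∠Z = 35.90°
I = V/|Z| = 28/21420 = 1.307 mA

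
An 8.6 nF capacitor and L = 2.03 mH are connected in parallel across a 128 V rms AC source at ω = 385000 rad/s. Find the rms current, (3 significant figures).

X_L = ωL = 782 Ω
X_C = 1/(ωC) = 302 Ω
Parallel: admittances add. Y = 1/(jωL) + jωC
Y = (0 + j0.00203) S
|Y| = 0.00203 S → |Z| = 1/|Y| = 492 Ω, ∠Z = −∠Y = -90.0°
I = V/|Z| = 128/492 = 260 mA

260 mA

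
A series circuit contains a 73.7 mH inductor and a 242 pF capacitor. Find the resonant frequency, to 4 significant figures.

37.69 kHz

ω₀ = 1/√(LC) = 1/√(0.0737 × 2.42e-10) = 236800 rad/s
f₀ = ω₀/(2π) = 37.69 kHz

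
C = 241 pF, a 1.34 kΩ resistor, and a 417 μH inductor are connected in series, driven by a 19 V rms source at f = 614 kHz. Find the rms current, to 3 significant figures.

ω = 2πf = 3.858e+06 rad/s
X_L = ωL = 1610 Ω
X_C = 1/(ωC) = 1080 Ω
Net reactance X = X_L − X_C = 533 Ω
Z = 1340 + j533 Ω
|Z| = √(1340² + 533²) = 1440 Ω
I = V/|Z| = 19/1440 = 13.2 mA

13.2 mA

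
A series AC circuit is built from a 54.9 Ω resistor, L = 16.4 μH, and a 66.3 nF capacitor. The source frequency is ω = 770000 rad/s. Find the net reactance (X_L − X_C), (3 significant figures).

-6.96 Ω

X_L = ωL = 12.6 Ω
X_C = 1/(ωC) = 19.6 Ω
X = 12.6 − 19.6 = -6.96 Ω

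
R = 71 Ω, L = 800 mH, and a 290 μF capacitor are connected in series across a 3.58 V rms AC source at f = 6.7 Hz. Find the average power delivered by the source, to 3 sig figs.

124 mW

ω = 2πf = 42.10 rad/s
X_L = ωL = 33.7 Ω
X_C = 1/(ωC) = 81.9 Ω
Net reactance X = X_L − X_C = -48.2 Ω
Z = 71.0 − j48.2 Ω
|Z| = √(71.0² + 48.2²) = 85.8 Ω
∠Z = arctan(-48.2/71.0) = -34.2°
I = V/|Z| = 41.7 mA
P = VI cos φ = 3.58 × 0.0417 × cos(-34.2°) = 124 mW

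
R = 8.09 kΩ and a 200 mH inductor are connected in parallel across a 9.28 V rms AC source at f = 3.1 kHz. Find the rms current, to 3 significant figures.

ω = 2πf = 19480 rad/s
X_L = ωL = 3900 Ω
Parallel: admittances add. Y = 1/R + 1/(jωL)
Y = (0.000124 − j0.000257) S
|Y| = 0.000285 S → |Z| = 1/|Y| = 3510 Ω, ∠Z = −∠Y = 64.3°
I = V/|Z| = 9.28/3510 = 2.64 mA

2.64 mA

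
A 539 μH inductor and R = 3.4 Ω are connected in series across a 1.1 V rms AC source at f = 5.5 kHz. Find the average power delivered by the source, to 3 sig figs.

ω = 2πf = 34560 rad/s
X_L = ωL = 18.6 Ω
Z = 3.40 + j18.6 Ω
|Z| = √(3.40² + 18.6²) = 18.9 Ω
∠Z = arctan(18.6/3.40) = 79.7°
I = V/|Z| = 58.1 mA
P = VI cos φ = 1.1 × 0.0581 × cos(79.7°) = 11.5 mW

11.5 mW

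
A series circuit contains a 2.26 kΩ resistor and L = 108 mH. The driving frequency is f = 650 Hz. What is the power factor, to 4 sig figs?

0.9815

ω = 2πf = 4084 rad/s
X_L = ωL = 441.1 Ω
Z = 2260 + j441.1 Ω
|Z| = √(2260² + 441.1²) = 2303 Ω
∠Z = arctan(441.1/2260) = 11.04°
cos φ = cos(11.04°) = 0.9815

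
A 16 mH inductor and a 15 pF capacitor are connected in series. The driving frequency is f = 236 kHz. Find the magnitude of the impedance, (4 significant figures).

ω = 2πf = 1.483e+06 rad/s
X_L = ωL = 23730 Ω
X_C = 1/(ωC) = 44960 Ω
Net reactance X = X_L − X_C = -21230 Ω
Z = − j21230 Ω
|Z| = √(0² + 21230²) = 21230 Ω

21230 Ω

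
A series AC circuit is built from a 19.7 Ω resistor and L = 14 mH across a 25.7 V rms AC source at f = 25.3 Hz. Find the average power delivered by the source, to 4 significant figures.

33.10 W

ω = 2πf = 159.0 rad/s
X_L = ωL = 2.226 Ω
Z = 19.70 + j2.226 Ω
|Z| = √(19.70² + 2.226²) = 19.83 Ω
∠Z = arctan(2.226/19.70) = 6.445°
I = V/|Z| = 1.296 A
P = VI cos φ = 25.7 × 1.296 × cos(6.445°) = 33.10 W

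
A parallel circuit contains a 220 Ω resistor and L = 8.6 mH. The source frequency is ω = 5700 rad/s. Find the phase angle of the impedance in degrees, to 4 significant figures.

77.44°

X_L = ωL = 49.02 Ω
Parallel: admittances add. Y = 1/R + 1/(jωL)
Y = (0.004545 − j0.02040) S
|Y| = 0.02090 S → |Z| = 1/|Y| = 47.85 Ω, ∠Z = −∠Y = 77.44°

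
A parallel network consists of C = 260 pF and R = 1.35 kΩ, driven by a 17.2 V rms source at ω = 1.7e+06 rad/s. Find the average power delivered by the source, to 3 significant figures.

219 mW

X_C = 1/(ωC) = 2260 Ω
Parallel: admittances add. Y = 1/R + jωC
Y = (0.000741 + j0.000442) S
|Y| = 0.000863 S → |Z| = 1/|Y| = 1160 Ω, ∠Z = −∠Y = -30.8°
I = V/|Z| = 14.8 mA
P = VI cos φ = 17.2 × 0.0148 × cos(-30.8°) = 219 mW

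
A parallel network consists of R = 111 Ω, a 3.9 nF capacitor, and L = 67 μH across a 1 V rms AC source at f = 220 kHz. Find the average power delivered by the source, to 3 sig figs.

9.01 mW

ω = 2πf = 1.382e+06 rad/s
X_L = ωL = 92.6 Ω
X_C = 1/(ωC) = 185 Ω
Parallel: admittances add. Y = 1/R + 1/(jωL) + jωC
Y = (0.00901 − j0.00541) S
|Y| = 0.0105 S → |Z| = 1/|Y| = 95.2 Ω, ∠Z = −∠Y = 31.0°
I = V/|Z| = 10.5 mA
P = VI cos φ = 1 × 0.0105 × cos(31.0°) = 9.01 mW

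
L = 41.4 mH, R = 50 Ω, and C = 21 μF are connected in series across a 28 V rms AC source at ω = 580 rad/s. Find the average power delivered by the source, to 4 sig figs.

6.673 W

X_L = ωL = 24.01 Ω
X_C = 1/(ωC) = 82.10 Ω
Net reactance X = X_L − X_C = -58.09 Ω
Z = 50.00 − j58.09 Ω
|Z| = √(50.00² + 58.09²) = 76.64 Ω
∠Z = arctan(-58.09/50.00) = -49.28°
I = V/|Z| = 365.3 mA
P = VI cos φ = 28 × 0.3653 × cos(-49.28°) = 6.673 W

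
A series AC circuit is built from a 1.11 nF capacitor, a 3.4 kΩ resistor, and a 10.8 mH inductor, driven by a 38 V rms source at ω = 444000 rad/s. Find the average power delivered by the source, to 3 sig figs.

256 mW

X_L = ωL = 4800 Ω
X_C = 1/(ωC) = 2030 Ω
Net reactance X = X_L − X_C = 2770 Ω
Z = 3400 + j2770 Ω
|Z| = √(3400² + 2770²) = 4380 Ω
∠Z = arctan(2770/3400) = 39.1°
I = V/|Z| = 8.67 mA
P = VI cos φ = 38 × 0.00867 × cos(39.1°) = 256 mW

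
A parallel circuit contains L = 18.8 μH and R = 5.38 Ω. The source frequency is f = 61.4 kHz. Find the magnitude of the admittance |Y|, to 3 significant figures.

ω = 2πf = 385800 rad/s
X_L = ωL = 7.25 Ω
Parallel: admittances add. Y = 1/R + 1/(jωL)
Y = (0.186 − j0.138) S
|Y| = 0.231 S → |Z| = 1/|Y| = 4.32 Ω, ∠Z = −∠Y = 36.6°

231 mS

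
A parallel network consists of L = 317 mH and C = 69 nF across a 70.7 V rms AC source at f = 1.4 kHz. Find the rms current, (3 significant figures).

17.6 mA

ω = 2πf = 8796 rad/s
X_L = ωL = 2790 Ω
X_C = 1/(ωC) = 1650 Ω
Parallel: admittances add. Y = 1/(jωL) + jωC
Y = (0 + j0.000248) S
|Y| = 0.000248 S → |Z| = 1/|Y| = 4030 Ω, ∠Z = −∠Y = -90.0°
I = V/|Z| = 70.7/4030 = 17.6 mA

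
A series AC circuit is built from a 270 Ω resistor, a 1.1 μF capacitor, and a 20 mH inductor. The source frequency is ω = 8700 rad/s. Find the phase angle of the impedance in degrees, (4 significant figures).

14.44°

X_L = ωL = 174.0 Ω
X_C = 1/(ωC) = 104.5 Ω
Net reactance X = X_L − X_C = 69.51 Ω
Z = 270.0 + j69.51 Ω
|Z| = √(270.0² + 69.51²) = 278.8 Ω
∠Z = arctan(69.51/270.0) = 14.44°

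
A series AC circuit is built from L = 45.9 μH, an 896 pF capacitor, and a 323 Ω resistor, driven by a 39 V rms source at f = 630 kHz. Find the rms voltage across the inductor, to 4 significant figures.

20.95 V

ω = 2πf = 3.958e+06 rad/s
X_L = ωL = 181.7 Ω
X_C = 1/(ωC) = 281.9 Ω
Net reactance X = X_L − X_C = -100.3 Ω
Z = 323.0 − j100.3 Ω
|Z| = √(323.0² + 100.3²) = 338.2 Ω
I = V/|Z| = 115.3 mA
V_L = I·|Z_L| = 0.1153 × 181.7 = 20.95 V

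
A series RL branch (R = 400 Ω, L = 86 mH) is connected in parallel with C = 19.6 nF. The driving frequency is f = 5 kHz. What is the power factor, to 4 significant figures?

0.2069

ω = 2πf = 31420 rad/s
X_L = ωL = 2702 Ω
X_C = 1/(ωC) = 1624 Ω
Branch 1 (R+jX_L): Z₁ = 400.0 + j2702 Ω, |Z₁| = 2731 Ω
Branch 2 (−jX_C): Z₂ = −j1624 Ω
Parallel: Z = Z₁Z₂/(Z₁+Z₂), |Z| = 3858 Ω, ∠Z = -78.06°
cos φ = cos(-78.06°) = 0.2069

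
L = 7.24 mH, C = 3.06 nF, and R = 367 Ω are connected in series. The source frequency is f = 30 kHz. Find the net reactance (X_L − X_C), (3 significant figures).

-369 Ω

ω = 2πf = 188500 rad/s
X_L = ωL = 1360 Ω
X_C = 1/(ωC) = 1730 Ω
X = 1360 − 1730 = -369 Ω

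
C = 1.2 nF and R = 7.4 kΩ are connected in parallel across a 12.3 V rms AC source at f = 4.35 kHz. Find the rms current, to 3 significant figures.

ω = 2πf = 27330 rad/s
X_C = 1/(ωC) = 30500 Ω
Parallel: admittances add. Y = 1/R + jωC
Y = (0.000135 + j3.28e-05) S
|Y| = 0.000139 S → |Z| = 1/|Y| = 7190 Ω, ∠Z = −∠Y = -13.6°
I = V/|Z| = 12.3/7190 = 1.71 mA

1.71 mA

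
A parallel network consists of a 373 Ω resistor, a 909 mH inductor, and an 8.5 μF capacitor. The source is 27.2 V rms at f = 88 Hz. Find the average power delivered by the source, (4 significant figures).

1.983 W

ω = 2πf = 552.9 rad/s
X_L = ωL = 502.6 Ω
X_C = 1/(ωC) = 212.8 Ω
Parallel: admittances add. Y = 1/R + 1/(jωL) + jωC
Y = (0.002681 + j0.002710) S
|Y| = 0.003812 S → |Z| = 1/|Y| = 262.3 Ω, ∠Z = −∠Y = -45.31°
I = V/|Z| = 103.7 mA
P = VI cos φ = 27.2 × 0.1037 × cos(-45.31°) = 1.983 W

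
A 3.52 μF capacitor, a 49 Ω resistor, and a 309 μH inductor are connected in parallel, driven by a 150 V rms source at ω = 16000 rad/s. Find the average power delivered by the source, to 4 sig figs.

459.2 W

X_L = ωL = 4.944 Ω
X_C = 1/(ωC) = 17.76 Ω
Parallel: admittances add. Y = 1/R + 1/(jωL) + jωC
Y = (0.02041 − j0.1459) S
|Y| = 0.1474 S → |Z| = 1/|Y| = 6.786 Ω, ∠Z = −∠Y = 82.04°
I = V/|Z| = 22.10 A
P = VI cos φ = 150 × 22.10 × cos(82.04°) = 459.2 W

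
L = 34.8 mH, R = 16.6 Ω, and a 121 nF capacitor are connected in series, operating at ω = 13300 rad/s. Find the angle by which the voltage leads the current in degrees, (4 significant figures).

X_L = ωL = 462.8 Ω
X_C = 1/(ωC) = 621.4 Ω
Net reactance X = X_L − X_C = -158.5 Ω
Z = 16.60 − j158.5 Ω
|Z| = √(16.60² + 158.5²) = 159.4 Ω
∠Z = arctan(-158.5/16.60) = -84.02°

-84.02°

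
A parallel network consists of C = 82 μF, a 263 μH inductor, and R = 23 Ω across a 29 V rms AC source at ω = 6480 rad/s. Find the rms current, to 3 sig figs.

2.04 A

X_L = ωL = 1.70 Ω
X_C = 1/(ωC) = 1.88 Ω
Parallel: admittances add. Y = 1/R + 1/(jωL) + jωC
Y = (0.0435 − j0.0554) S
|Y| = 0.0704 S → |Z| = 1/|Y| = 14.2 Ω, ∠Z = −∠Y = 51.9°
I = V/|Z| = 29/14.2 = 2.04 A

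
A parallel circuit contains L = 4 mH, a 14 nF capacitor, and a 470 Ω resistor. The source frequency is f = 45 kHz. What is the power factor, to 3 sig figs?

ω = 2πf = 282700 rad/s
X_L = ωL = 1130 Ω
X_C = 1/(ωC) = 253 Ω
Parallel: admittances add. Y = 1/R + 1/(jωL) + jωC
Y = (0.00213 + j0.00307) S
|Y| = 0.00374 S → |Z| = 1/|Y| = 267 Ω, ∠Z = −∠Y = -55.3°
cos φ = cos(-55.3°) = 0.569

0.569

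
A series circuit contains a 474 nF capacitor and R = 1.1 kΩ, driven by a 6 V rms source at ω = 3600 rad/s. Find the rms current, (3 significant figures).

4.81 mA

X_C = 1/(ωC) = 586 Ω
Z = 1100 − j586 Ω
|Z| = √(1100² + 586²) = 1250 Ω
I = V/|Z| = 6/1250 = 4.81 mA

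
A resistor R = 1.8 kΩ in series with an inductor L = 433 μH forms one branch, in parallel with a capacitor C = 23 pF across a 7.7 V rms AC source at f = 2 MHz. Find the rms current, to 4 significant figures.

ω = 2πf = 1.257e+07 rad/s
X_L = ωL = 5441 Ω
X_C = 1/(ωC) = 3460 Ω
Branch 1 (R+jX_L): Z₁ = 1800 + j5441 Ω, |Z₁| = 5731 Ω
Branch 2 (−jX_C): Z₂ = −j3460 Ω
Parallel: Z = Z₁Z₂/(Z₁+Z₂), |Z| = 7408 Ω, ∠Z = -66.05°
I = V/|Z| = 7.7/7408 = 1.039 mA

1.039 mA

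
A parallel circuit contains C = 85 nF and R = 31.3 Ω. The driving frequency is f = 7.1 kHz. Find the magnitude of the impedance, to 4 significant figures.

31.08 Ω

ω = 2πf = 44610 rad/s
X_C = 1/(ωC) = 263.7 Ω
Parallel: admittances add. Y = 1/R + jωC
Y = (0.03195 + j0.003792) S
|Y| = 0.03217 S → |Z| = 1/|Y| = 31.08 Ω, ∠Z = −∠Y = -6.769°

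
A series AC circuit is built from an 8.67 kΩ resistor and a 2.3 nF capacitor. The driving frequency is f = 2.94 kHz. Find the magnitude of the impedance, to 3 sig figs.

25100 Ω

ω = 2πf = 18470 rad/s
X_C = 1/(ωC) = 23500 Ω
Z = 8670 − j23500 Ω
|Z| = √(8670² + 23500²) = 25100 Ω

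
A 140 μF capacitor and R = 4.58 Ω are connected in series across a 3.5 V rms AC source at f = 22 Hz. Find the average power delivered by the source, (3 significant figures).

ω = 2πf = 138.2 rad/s
X_C = 1/(ωC) = 51.7 Ω
Z = 4.58 − j51.7 Ω
|Z| = √(4.58² + 51.7²) = 51.9 Ω
∠Z = arctan(-51.7/4.58) = -84.9°
I = V/|Z| = 67.5 mA
P = VI cos φ = 3.5 × 0.0675 × cos(-84.9°) = 20.8 mW

20.8 mW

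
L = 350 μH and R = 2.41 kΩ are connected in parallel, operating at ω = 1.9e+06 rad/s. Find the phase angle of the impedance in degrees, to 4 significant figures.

74.57°

X_L = ωL = 665.0 Ω
Parallel: admittances add. Y = 1/R + 1/(jωL)
Y = (0.0004149 − j0.001504) S
|Y| = 0.001560 S → |Z| = 1/|Y| = 641.0 Ω, ∠Z = −∠Y = 74.57°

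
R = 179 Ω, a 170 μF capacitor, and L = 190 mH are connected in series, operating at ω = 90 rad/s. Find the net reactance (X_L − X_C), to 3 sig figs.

-48.3 Ω

X_L = ωL = 17.1 Ω
X_C = 1/(ωC) = 65.4 Ω
X = 17.1 − 65.4 = -48.3 Ω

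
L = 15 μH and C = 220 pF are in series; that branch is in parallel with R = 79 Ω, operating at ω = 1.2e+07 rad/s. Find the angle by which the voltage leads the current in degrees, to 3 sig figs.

X_L = ωL = 180 Ω
X_C = 1/(ωC) = 379 Ω
Branch 1: Z₁ = R = 79.0 Ω
Branch 2 (series LC): Z₂ = j(X_L − X_C) = −j199 Ω
Parallel: Z = Z₁Z₂/(Z₁+Z₂), |Z| = 73.4 Ω, ∠Z = -21.7°

-21.7°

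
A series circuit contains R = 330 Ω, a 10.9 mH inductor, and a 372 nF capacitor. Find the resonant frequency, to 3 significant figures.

ω₀ = 1/√(LC) = 1/√(0.0109 × 3.72e-07) = 15700 rad/s
f₀ = ω₀/(2π) = 2.50 kHz

2.50 kHz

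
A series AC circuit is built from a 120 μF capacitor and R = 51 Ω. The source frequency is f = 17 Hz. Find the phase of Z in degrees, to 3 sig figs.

ω = 2πf = 106.8 rad/s
X_C = 1/(ωC) = 78.0 Ω
Z = 51.0 − j78.0 Ω
|Z| = √(51.0² + 78.0²) = 93.2 Ω
∠Z = arctan(-78.0/51.0) = -56.8°

-56.8°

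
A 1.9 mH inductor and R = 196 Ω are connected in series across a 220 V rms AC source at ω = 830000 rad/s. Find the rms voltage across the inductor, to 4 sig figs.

X_L = ωL = 1577 Ω
Z = 196.0 + j1577 Ω
|Z| = √(196.0² + 1577²) = 1589 Ω
I = V/|Z| = 138.4 mA
V_L = I·|Z_L| = 0.1384 × 1577 = 218.3 V

218.3 V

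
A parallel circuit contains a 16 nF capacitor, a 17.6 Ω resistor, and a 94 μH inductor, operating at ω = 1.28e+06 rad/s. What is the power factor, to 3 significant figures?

0.978

X_L = ωL = 120 Ω
X_C = 1/(ωC) = 48.8 Ω
Parallel: admittances add. Y = 1/R + 1/(jωL) + jωC
Y = (0.0568 + j0.0122) S
|Y| = 0.0581 S → |Z| = 1/|Y| = 17.2 Ω, ∠Z = −∠Y = -12.1°
cos φ = cos(-12.1°) = 0.978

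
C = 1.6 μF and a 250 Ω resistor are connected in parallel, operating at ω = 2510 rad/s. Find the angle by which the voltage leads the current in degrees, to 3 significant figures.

X_C = 1/(ωC) = 249 Ω
Parallel: admittances add. Y = 1/R + jωC
Y = (0.00400 + j0.00402) S
|Y| = 0.00567 S → |Z| = 1/|Y| = 176 Ω, ∠Z = −∠Y = -45.1°

-45.1°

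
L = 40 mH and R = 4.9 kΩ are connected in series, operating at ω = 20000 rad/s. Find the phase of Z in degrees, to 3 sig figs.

9.27°

X_L = ωL = 800 Ω
Z = 4900 + j800 Ω
|Z| = √(4900² + 800²) = 4960 Ω
∠Z = arctan(800/4900) = 9.27°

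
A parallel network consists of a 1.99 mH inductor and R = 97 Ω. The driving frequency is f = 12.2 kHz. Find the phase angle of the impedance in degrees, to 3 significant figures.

ω = 2πf = 76650 rad/s
X_L = ωL = 153 Ω
Parallel: admittances add. Y = 1/R + 1/(jωL)
Y = (0.0103 − j0.00656) S
|Y| = 0.0122 S → |Z| = 1/|Y| = 81.9 Ω, ∠Z = −∠Y = 32.5°

32.5°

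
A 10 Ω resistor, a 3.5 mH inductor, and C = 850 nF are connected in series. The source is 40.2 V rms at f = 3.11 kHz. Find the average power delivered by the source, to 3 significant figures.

ω = 2πf = 19540 rad/s
X_L = ωL = 68.4 Ω
X_C = 1/(ωC) = 60.2 Ω
Net reactance X = X_L − X_C = 8.19 Ω
Z = 10.0 + j8.19 Ω
|Z| = √(10.0² + 8.19²) = 12.9 Ω
∠Z = arctan(8.19/10.0) = 39.3°
I = V/|Z| = 3.11 A
P = VI cos φ = 40.2 × 3.11 × cos(39.3°) = 96.8 W

96.8 W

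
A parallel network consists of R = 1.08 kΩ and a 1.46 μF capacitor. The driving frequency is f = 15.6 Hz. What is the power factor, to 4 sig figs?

0.9883

ω = 2πf = 98.02 rad/s
X_C = 1/(ωC) = 6988 Ω
Parallel: admittances add. Y = 1/R + jωC
Y = (0.0009259 + j0.0001431) S
|Y| = 0.0009369 S → |Z| = 1/|Y| = 1067 Ω, ∠Z = −∠Y = -8.786°
cos φ = cos(-8.786°) = 0.9883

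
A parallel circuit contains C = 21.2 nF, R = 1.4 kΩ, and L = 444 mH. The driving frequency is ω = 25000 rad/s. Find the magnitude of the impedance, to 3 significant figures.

X_L = ωL = 11100 Ω
X_C = 1/(ωC) = 1890 Ω
Parallel: admittances add. Y = 1/R + 1/(jωL) + jωC
Y = (0.000714 + j0.000440) S
|Y| = 0.000839 S → |Z| = 1/|Y| = 1190 Ω, ∠Z = −∠Y = -31.6°

1190 Ω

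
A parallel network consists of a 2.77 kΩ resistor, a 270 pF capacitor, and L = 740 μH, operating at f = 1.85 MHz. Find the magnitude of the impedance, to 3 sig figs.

329 Ω

ω = 2πf = 1.162e+07 rad/s
X_L = ωL = 8600 Ω
X_C = 1/(ωC) = 319 Ω
Parallel: admittances add. Y = 1/R + 1/(jωL) + jωC
Y = (0.000361 + j0.00302) S
|Y| = 0.00304 S → |Z| = 1/|Y| = 329 Ω, ∠Z = −∠Y = -83.2°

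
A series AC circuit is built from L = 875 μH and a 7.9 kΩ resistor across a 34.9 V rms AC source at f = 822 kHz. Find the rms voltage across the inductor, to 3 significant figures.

ω = 2πf = 5.165e+06 rad/s
X_L = ωL = 4520 Ω
Z = 7900 + j4520 Ω
|Z| = √(7900² + 4520²) = 9100 Ω
I = V/|Z| = 3.83 mA
V_L = I·|Z_L| = 0.00383 × 4520 = 17.3 V

17.3 V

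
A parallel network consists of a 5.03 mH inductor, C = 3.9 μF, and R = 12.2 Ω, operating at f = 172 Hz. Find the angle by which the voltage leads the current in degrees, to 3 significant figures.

ω = 2πf = 1081 rad/s
X_L = ωL = 5.44 Ω
X_C = 1/(ωC) = 237 Ω
Parallel: admittances add. Y = 1/R + 1/(jωL) + jωC
Y = (0.0820 − j0.180) S
|Y| = 0.198 S → |Z| = 1/|Y| = 5.06 Ω, ∠Z = −∠Y = 65.5°

65.5°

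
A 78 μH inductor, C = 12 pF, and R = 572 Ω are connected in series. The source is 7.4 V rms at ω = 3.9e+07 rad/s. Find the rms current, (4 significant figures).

X_L = ωL = 3042 Ω
X_C = 1/(ωC) = 2137 Ω
Net reactance X = X_L − X_C = 905.2 Ω
Z = 572.0 + j905.2 Ω
|Z| = √(572.0² + 905.2²) = 1071 Ω
I = V/|Z| = 7.4/1071 = 6.911 mA

6.911 mA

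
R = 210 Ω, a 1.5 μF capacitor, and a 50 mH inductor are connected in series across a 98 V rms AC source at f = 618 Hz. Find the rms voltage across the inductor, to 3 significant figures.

ω = 2πf = 3883 rad/s
X_L = ωL = 194 Ω
X_C = 1/(ωC) = 172 Ω
Net reactance X = X_L − X_C = 22.5 Ω
Z = 210 + j22.5 Ω
|Z| = √(210² + 22.5²) = 211 Ω
I = V/|Z| = 464 mA
V_L = I·|Z_L| = 0.464 × 194 = 90.1 V

90.1 V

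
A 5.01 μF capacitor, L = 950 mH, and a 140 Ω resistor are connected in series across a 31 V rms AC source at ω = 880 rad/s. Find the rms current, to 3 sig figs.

49.6 mA

X_L = ωL = 836 Ω
X_C = 1/(ωC) = 227 Ω
Net reactance X = X_L − X_C = 609 Ω
Z = 140 + j609 Ω
|Z| = √(140² + 609²) = 625 Ω
I = V/|Z| = 31/625 = 49.6 mA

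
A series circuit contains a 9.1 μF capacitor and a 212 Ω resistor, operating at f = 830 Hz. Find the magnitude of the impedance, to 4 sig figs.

ω = 2πf = 5215 rad/s
X_C = 1/(ωC) = 21.07 Ω
Z = 212.0 − j21.07 Ω
|Z| = √(212.0² + 21.07²) = 213.0 Ω

213.0 Ω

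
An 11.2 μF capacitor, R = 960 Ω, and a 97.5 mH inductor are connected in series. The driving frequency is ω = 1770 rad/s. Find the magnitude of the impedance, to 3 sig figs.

X_L = ωL = 173 Ω
X_C = 1/(ωC) = 50.4 Ω
Net reactance X = X_L − X_C = 122 Ω
Z = 960 + j122 Ω
|Z| = √(960² + 122²) = 968 Ω

968 Ω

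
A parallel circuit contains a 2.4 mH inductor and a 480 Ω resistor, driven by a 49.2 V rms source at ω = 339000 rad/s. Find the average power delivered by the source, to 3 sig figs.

X_L = ωL = 814 Ω
Parallel: admittances add. Y = 1/R + 1/(jωL)
Y = (0.00208 − j0.00123) S
|Y| = 0.00242 S → |Z| = 1/|Y| = 413 Ω, ∠Z = −∠Y = 30.5°
I = V/|Z| = 119 mA
P = VI cos φ = 49.2 × 0.119 × cos(30.5°) = 5.04 W

5.04 W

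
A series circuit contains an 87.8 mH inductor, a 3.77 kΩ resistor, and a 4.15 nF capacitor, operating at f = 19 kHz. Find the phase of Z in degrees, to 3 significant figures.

ω = 2πf = 119400 rad/s
X_L = ωL = 10500 Ω
X_C = 1/(ωC) = 2020 Ω
Net reactance X = X_L − X_C = 8460 Ω
Z = 3770 + j8460 Ω
|Z| = √(3770² + 8460²) = 9260 Ω
∠Z = arctan(8460/3770) = 66.0°

66.0°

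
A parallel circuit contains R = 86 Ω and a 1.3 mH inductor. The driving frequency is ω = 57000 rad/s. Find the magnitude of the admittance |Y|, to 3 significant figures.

17.8 mS

X_L = ωL = 74.1 Ω
Parallel: admittances add. Y = 1/R + 1/(jωL)
Y = (0.0116 − j0.0135) S
|Y| = 0.0178 S → |Z| = 1/|Y| = 56.1 Ω, ∠Z = −∠Y = 49.3°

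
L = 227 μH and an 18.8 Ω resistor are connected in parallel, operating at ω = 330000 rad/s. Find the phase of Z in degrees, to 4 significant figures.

X_L = ωL = 74.91 Ω
Parallel: admittances add. Y = 1/R + 1/(jωL)
Y = (0.05319 − j0.01335) S
|Y| = 0.05484 S → |Z| = 1/|Y| = 18.23 Ω, ∠Z = −∠Y = 14.09°

14.09°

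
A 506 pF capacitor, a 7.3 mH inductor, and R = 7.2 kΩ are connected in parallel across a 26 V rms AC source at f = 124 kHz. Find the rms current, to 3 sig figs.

ω = 2πf = 779100 rad/s
X_L = ωL = 5690 Ω
X_C = 1/(ωC) = 2540 Ω
Parallel: admittances add. Y = 1/R + 1/(jωL) + jωC
Y = (0.000139 + j0.000218) S
|Y| = 0.000259 S → |Z| = 1/|Y| = 3860 Ω, ∠Z = −∠Y = -57.5°
I = V/|Z| = 26/3860 = 6.73 mA

6.73 mA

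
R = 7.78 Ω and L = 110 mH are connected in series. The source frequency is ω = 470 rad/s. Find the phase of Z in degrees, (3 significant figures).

81.4°

X_L = ωL = 51.7 Ω
Z = 7.78 + j51.7 Ω
|Z| = √(7.78² + 51.7²) = 52.3 Ω
∠Z = arctan(51.7/7.78) = 81.4°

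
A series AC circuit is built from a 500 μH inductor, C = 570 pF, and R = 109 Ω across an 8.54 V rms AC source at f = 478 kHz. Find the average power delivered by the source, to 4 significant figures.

9.311 mW

ω = 2πf = 3.003e+06 rad/s
X_L = ωL = 1502 Ω
X_C = 1/(ωC) = 584.1 Ω
Net reactance X = X_L − X_C = 917.5 Ω
Z = 109.0 + j917.5 Ω
|Z| = √(109.0² + 917.5²) = 924.0 Ω
∠Z = arctan(917.5/109.0) = 83.23°
I = V/|Z| = 9.243 mA
P = VI cos φ = 8.54 × 0.009243 × cos(83.23°) = 9.311 mW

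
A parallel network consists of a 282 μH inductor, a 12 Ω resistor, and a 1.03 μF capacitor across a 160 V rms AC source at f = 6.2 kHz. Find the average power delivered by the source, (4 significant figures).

ω = 2πf = 38960 rad/s
X_L = ωL = 10.99 Ω
X_C = 1/(ωC) = 24.92 Ω
Parallel: admittances add. Y = 1/R + 1/(jωL) + jωC
Y = (0.08333 − j0.05090) S
|Y| = 0.09765 S → |Z| = 1/|Y| = 10.24 Ω, ∠Z = −∠Y = 31.42°
I = V/|Z| = 15.62 A
P = VI cos φ = 160 × 15.62 × cos(31.42°) = 2.133 kW

2.133 kW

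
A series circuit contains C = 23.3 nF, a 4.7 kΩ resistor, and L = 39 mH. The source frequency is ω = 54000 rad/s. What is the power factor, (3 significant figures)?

X_L = ωL = 2110 Ω
X_C = 1/(ωC) = 795 Ω
Net reactance X = X_L − X_C = 1310 Ω
Z = 4700 + j1310 Ω
|Z| = √(4700² + 1310²) = 4880 Ω
∠Z = arctan(1310/4700) = 15.6°
cos φ = cos(15.6°) = 0.963

0.963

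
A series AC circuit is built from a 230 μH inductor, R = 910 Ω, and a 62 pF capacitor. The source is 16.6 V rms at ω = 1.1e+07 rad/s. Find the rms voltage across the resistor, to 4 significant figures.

10.79 V

X_L = ωL = 2530 Ω
X_C = 1/(ωC) = 1466 Ω
Net reactance X = X_L − X_C = 1064 Ω
Z = 910.0 + j1064 Ω
|Z| = √(910.0² + 1064²) = 1400 Ω
I = V/|Z| = 11.86 mA
V_R = I·|Z_R| = 0.01186 × 910.0 = 10.79 V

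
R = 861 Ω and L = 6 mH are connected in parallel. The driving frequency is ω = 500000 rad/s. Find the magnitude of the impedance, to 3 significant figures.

828 Ω

X_L = ωL = 3000 Ω
Parallel: admittances add. Y = 1/R + 1/(jωL)
Y = (0.00116 − j0.000333) S
|Y| = 0.00121 S → |Z| = 1/|Y| = 828 Ω, ∠Z = −∠Y = 16.0°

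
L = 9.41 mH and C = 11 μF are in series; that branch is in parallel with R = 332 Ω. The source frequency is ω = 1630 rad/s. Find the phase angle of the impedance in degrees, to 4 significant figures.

-83.06°

X_L = ωL = 15.34 Ω
X_C = 1/(ωC) = 55.77 Ω
Branch 1: Z₁ = R = 332.0 Ω
Branch 2 (series LC): Z₂ = j(X_L − X_C) = −j40.43 Ω
Parallel: Z = Z₁Z₂/(Z₁+Z₂), |Z| = 40.14 Ω, ∠Z = -83.06°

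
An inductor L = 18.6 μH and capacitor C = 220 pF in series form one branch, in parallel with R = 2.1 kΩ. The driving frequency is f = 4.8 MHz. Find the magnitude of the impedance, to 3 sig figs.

403 Ω

ω = 2πf = 3.016e+07 rad/s
X_L = ωL = 561 Ω
X_C = 1/(ωC) = 151 Ω
Branch 1: Z₁ = R = 2100 Ω
Branch 2 (series LC): Z₂ = j(X_L − X_C) = j410 Ω
Parallel: Z = Z₁Z₂/(Z₁+Z₂), |Z| = 403 Ω, ∠Z = 78.9°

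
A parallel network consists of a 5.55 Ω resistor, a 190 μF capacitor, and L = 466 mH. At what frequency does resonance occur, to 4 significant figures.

ω₀ = 1/√(LC) = 1/√(0.466 × 0.00019) = 106.3 rad/s
f₀ = ω₀/(2π) = 16.91 Hz

16.91 Hz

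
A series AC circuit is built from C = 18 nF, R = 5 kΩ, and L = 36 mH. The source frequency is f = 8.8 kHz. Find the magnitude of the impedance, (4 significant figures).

ω = 2πf = 55290 rad/s
X_L = ωL = 1991 Ω
X_C = 1/(ωC) = 1005 Ω
Net reactance X = X_L − X_C = 985.7 Ω
Z = 5000 + j985.7 Ω
|Z| = √(5000² + 985.7²) = 5096 Ω

5096 Ω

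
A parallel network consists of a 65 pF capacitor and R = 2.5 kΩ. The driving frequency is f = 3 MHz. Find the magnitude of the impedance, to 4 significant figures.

ω = 2πf = 1.885e+07 rad/s
X_C = 1/(ωC) = 816.2 Ω
Parallel: admittances add. Y = 1/R + jωC
Y = (0.0004000 + j0.001225) S
|Y| = 0.001289 S → |Z| = 1/|Y| = 775.9 Ω, ∠Z = −∠Y = -71.92°

775.9 Ω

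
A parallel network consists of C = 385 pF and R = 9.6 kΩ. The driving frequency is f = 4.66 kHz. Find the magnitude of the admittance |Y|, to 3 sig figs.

105 μS

ω = 2πf = 29280 rad/s
X_C = 1/(ωC) = 88700 Ω
Parallel: admittances add. Y = 1/R + jωC
Y = (0.000104 + j1.13e-05) S
|Y| = 0.000105 S → |Z| = 1/|Y| = 9540 Ω, ∠Z = −∠Y = -6.18°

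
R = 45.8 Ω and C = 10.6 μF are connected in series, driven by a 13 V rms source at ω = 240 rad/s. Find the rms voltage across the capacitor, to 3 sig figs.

12.9 V

X_C = 1/(ωC) = 393 Ω
Z = 45.8 − j393 Ω
|Z| = √(45.8² + 393²) = 396 Ω
I = V/|Z| = 32.8 mA
V_C = I·|Z_C| = 0.0328 × 393 = 12.9 V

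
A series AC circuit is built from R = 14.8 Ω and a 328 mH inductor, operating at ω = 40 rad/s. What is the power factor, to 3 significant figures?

0.748

X_L = ωL = 13.1 Ω
Z = 14.8 + j13.1 Ω
|Z| = √(14.8² + 13.1²) = 19.8 Ω
∠Z = arctan(13.1/14.8) = 41.6°
cos φ = cos(41.6°) = 0.748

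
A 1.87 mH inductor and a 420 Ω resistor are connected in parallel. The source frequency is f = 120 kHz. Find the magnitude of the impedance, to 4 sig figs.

ω = 2πf = 754000 rad/s
X_L = ωL = 1410 Ω
Parallel: admittances add. Y = 1/R + 1/(jωL)
Y = (0.002381 − j0.0007092) S
|Y| = 0.002484 S → |Z| = 1/|Y| = 402.5 Ω, ∠Z = −∠Y = 16.59°

402.5 Ω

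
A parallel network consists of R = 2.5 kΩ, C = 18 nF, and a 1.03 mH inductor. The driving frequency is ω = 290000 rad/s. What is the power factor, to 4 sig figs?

X_L = ωL = 298.7 Ω
X_C = 1/(ωC) = 191.6 Ω
Parallel: admittances add. Y = 1/R + 1/(jωL) + jωC
Y = (0.0004000 + j0.001872) S
|Y| = 0.001914 S → |Z| = 1/|Y| = 522.4 Ω, ∠Z = −∠Y = -77.94°
cos φ = cos(-77.94°) = 0.2089

0.2089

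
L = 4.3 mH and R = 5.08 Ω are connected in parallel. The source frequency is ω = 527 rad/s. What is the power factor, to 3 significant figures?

0.407

X_L = ωL = 2.27 Ω
Parallel: admittances add. Y = 1/R + 1/(jωL)
Y = (0.197 − j0.441) S
|Y| = 0.483 S → |Z| = 1/|Y| = 2.07 Ω, ∠Z = −∠Y = 66.0°
cos φ = cos(66.0°) = 0.407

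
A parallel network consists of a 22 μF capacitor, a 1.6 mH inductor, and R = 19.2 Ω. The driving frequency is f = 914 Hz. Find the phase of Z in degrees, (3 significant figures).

ω = 2πf = 5743 rad/s
X_L = ωL = 9.19 Ω
X_C = 1/(ωC) = 7.92 Ω
Parallel: admittances add. Y = 1/R + 1/(jωL) + jωC
Y = (0.0521 + j0.0175) S
|Y| = 0.0549 S → |Z| = 1/|Y| = 18.2 Ω, ∠Z = −∠Y = -18.6°

-18.6°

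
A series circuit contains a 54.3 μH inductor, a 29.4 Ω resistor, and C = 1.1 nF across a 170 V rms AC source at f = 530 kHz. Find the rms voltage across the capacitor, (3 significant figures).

480 V

ω = 2πf = 3.33e+06 rad/s
X_L = ωL = 181 Ω
X_C = 1/(ωC) = 273 Ω
Net reactance X = X_L − X_C = -92.2 Ω
Z = 29.4 − j92.2 Ω
|Z| = √(29.4² + 92.2²) = 96.7 Ω
I = V/|Z| = 1.76 A
V_C = I·|Z_C| = 1.76 × 273 = 480 V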